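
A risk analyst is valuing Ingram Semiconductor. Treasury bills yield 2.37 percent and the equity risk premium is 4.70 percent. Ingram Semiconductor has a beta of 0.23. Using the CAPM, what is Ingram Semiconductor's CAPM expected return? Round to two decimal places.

3.45%

E(R) = R_f + β × MRP = 2.37% + 0.23 × 4.70% = 3.45%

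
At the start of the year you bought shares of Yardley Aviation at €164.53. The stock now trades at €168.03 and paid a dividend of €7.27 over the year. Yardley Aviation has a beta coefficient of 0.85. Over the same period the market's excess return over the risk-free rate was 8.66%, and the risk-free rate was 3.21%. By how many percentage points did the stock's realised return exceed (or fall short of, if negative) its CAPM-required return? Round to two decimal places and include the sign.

-4.03%

Realised HPR = (P1 + D1 − P0) / P0 = (168.03 + 7.27 − 164.53) / 164.53 = 10.77 / 164.53 = 6.5459%
CAPM required = R_f + β·MRP = 3.21% + 0.85 × 8.66% = 10.5710%
α = realised − required = 6.5459% − 10.5710% = -4.03%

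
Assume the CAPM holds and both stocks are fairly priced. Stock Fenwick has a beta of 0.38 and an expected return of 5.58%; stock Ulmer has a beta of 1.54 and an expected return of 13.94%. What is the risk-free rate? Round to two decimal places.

2.84%

Both satisfy E(R) = R_f + β·MRP, so the slope of the SML is
MRP = (13.94% − 5.58%) / (1.54 − 0.38) = 8.36% / 1.16 = 7.2069%
R_f = E(R_Fenwick) − β_Fenwick·MRP = 5.58% − 0.38 × 7.2069% = 2.8414%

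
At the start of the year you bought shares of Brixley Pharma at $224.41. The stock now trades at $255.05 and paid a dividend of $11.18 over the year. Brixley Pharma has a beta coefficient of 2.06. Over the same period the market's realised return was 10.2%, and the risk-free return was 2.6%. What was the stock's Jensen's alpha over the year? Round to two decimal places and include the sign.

Realised HPR = (P1 + D1 − P0) / P0 = (255.05 + 11.18 − 224.41) / 224.41 = 41.82 / 224.41 = 18.6355%
MRP = 10.2% − 2.6% = 7.60%
CAPM required = R_f + β·MRP = 2.6% + 2.06 × 7.6% = 18.2560%
α = realised − required = 18.6355% − 18.2560% = +0.38%

+0.38%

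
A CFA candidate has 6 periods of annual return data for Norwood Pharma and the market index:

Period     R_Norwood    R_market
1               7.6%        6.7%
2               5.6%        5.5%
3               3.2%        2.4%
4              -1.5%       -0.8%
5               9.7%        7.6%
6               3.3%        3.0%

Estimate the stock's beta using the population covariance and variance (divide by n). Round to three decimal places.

Mean R_i = (7.6 + 5.6 + 3.2 − 1.5 + 9.7 + 3.3) / 6 = 4.6500%
Mean R_m = (6.7 + 5.5 + 2.4 − 0.8 + 7.6 + 3.0) / 6 = 4.0667%
Σ(R_i − R̄_i)(R_m − R̄_m) = 60.7600  ⇒  Cov = 60.7600 / 6 = 10.1267
Σ(R_m − R̄_m)² = 49.0733  ⇒  Var(R_m) = 49.0733 / 6 = 8.1789
β = Cov / Var(R_m) = 10.1267 / 8.1789 = 1.2381

1.238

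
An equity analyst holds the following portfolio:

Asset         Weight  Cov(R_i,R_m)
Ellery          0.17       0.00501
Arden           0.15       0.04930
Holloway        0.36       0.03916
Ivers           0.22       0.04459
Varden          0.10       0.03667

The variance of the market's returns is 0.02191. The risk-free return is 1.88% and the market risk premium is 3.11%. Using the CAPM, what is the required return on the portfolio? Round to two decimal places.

β_Ellery = 0.00501 / 0.02191 = 0.2287
β_Arden = 0.04930 / 0.02191 = 2.2501
β_Holloway = 0.03916 / 0.02191 = 1.7873
β_Ivers = 0.04459 / 0.02191 = 2.0351
β_Varden = 0.03667 / 0.02191 = 1.6737
β_P = Σ w_i β_i = 0.17×0.2287 + 0.15×2.2501 + 0.36×1.7873 + 0.22×2.0351 + 0.10×1.6737 = 1.6349
E(R_P) = R_f + β_P × MRP = 1.88% + 1.6349 × 3.11% = 6.96%

6.96%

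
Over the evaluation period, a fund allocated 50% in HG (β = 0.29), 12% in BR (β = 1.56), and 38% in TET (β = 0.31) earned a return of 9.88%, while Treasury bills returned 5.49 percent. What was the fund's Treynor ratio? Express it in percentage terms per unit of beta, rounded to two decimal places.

β_P = 0.50×0.29 + 0.12×1.56 + 0.38×0.31 = 0.4500
Treynor = (R_P − R_f) / β_P = (9.88% − 5.49%) / 0.4500 = 4.39% / 0.4500 = 9.76%

9.76%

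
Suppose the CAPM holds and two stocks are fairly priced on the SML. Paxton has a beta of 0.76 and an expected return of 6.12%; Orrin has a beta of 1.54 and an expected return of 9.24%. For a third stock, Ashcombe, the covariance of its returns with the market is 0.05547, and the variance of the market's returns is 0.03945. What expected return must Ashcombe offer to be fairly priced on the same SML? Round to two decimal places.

MRP = (9.24% − 6.12%) / (1.54 − 0.76) = 4.0000%
R_f = 6.12% − 0.76 × 4.0000% = 3.0800%
β_Ashcombe = Cov / Var(R_m) = 0.05547 / 0.03945 = 1.4061
E(R_Ashcombe) = R_f + β × MRP = 3.0800% + 1.4061 × 4.0000% = 8.70%

8.70%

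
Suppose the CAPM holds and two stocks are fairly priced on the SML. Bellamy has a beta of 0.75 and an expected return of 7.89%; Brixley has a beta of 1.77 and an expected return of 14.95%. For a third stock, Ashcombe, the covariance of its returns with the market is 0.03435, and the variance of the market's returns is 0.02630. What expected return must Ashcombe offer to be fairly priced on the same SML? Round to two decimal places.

MRP = (14.95% − 7.89%) / (1.77 − 0.75) = 6.9216%
R_f = 7.89% − 0.75 × 6.9216% = 2.6988%
β_Ashcombe = Cov / Var(R_m) = 0.03435 / 0.02630 = 1.3061
E(R_Ashcombe) = R_f + β × MRP = 2.6988% + 1.3061 × 6.9216% = 11.74%

11.74%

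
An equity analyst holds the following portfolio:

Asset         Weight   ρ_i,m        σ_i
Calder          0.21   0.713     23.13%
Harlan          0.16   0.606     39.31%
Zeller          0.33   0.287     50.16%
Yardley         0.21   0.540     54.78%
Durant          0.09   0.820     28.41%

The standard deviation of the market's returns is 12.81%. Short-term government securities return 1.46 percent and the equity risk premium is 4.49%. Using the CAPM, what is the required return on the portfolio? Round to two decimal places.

β_Calder = 0.713 × 23.13% / 12.81% = 1.2874
β_Harlan = 0.606 × 39.31% / 12.81% = 1.8596
β_Zeller = 0.287 × 50.16% / 12.81% = 1.1238
β_Yardley = 0.540 × 54.78% / 12.81% = 2.3092
β_Durant = 0.820 × 28.41% / 12.81% = 1.8186
β_P = Σ w_i β_i = 0.21×1.2874 + 0.16×1.8596 + 0.33×1.1238 + 0.21×2.3092 + 0.09×1.8186 = 1.5874
E(R_P) = R_f + β_P × MRP = 1.46% + 1.5874 × 4.49% = 8.59%

8.59%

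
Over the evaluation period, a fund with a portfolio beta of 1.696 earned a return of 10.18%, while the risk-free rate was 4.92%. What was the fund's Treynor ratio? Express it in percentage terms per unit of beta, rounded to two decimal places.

Treynor = (R_P − R_f) / β_P = (10.18% − 4.92%) / 1.6960 = 5.26% / 1.6960 = 3.10%

3.10%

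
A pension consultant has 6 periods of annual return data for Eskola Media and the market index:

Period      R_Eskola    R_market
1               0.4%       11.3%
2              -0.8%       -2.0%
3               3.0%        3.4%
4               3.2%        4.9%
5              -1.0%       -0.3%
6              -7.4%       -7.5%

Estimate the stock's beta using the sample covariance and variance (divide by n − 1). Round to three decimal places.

Mean R_i = (0.4 − 0.8 + 3.0 + 3.2 − 1.0 − 7.4) / 6 = -0.4333%
Mean R_m = (11.3 − 2.0 + 3.4 + 4.9 − 0.3 − 7.5) / 6 = 1.6333%
Σ(R_i − R̄_i)(R_m − R̄_m) = 92.0467  ⇒  Cov = 92.0467 / 5 = 18.4093
Σ(R_m − R̄_m)² = 207.5933  ⇒  Var(R_m) = 207.5933 / 5 = 41.5187
β = Cov / Var(R_m) = 18.4093 / 41.5187 = 0.4434

0.443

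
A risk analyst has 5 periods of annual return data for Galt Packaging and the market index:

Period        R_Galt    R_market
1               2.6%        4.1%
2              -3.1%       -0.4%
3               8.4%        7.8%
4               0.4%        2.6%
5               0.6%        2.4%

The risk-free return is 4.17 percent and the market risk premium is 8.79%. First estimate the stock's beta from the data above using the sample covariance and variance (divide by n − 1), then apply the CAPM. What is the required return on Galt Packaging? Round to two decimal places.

16.55%

Mean R_i = (2.6 − 3.1 + 8.4 + 0.4 + 0.6) / 5 = 1.7800%
Mean R_m = (4.1 − 0.4 + 7.8 + 2.6 + 2.4) / 5 = 3.3000%
Σ(R_i − R̄_i)(R_m − R̄_m) = 50.5300  ⇒  Cov = 50.5300 / 4 = 12.6325
Σ(R_m − R̄_m)² = 35.8800  ⇒  Var(R_m) = 35.8800 / 4 = 8.9700
β = Cov / Var(R_m) = 12.6325 / 8.9700 = 1.4083
E(R) = R_f + β × MRP = 4.17% + 1.4083 × 8.79% = 16.55%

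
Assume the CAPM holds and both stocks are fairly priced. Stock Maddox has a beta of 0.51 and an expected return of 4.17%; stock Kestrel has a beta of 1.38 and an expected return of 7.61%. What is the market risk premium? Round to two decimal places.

Both satisfy E(R) = R_f + β·MRP, so the slope of the SML is
MRP = (7.61% − 4.17%) / (1.38 − 0.51) = 3.44% / 0.87 = 3.9540%

3.95%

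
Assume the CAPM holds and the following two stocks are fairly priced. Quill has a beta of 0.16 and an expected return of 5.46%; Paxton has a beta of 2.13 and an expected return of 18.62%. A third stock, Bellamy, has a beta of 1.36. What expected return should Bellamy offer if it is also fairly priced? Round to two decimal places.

MRP (SML slope) = (18.62% − 5.46%) / (2.13 − 0.16) = 13.16% / 1.97 = 6.6802%
R_f (intercept) = 5.46% − 0.16 × 6.6802% = 4.3912%
E(R_Bellamy) = R_f + β × MRP = 4.3912% + 1.36 × 6.6802% = 13.48%

13.48%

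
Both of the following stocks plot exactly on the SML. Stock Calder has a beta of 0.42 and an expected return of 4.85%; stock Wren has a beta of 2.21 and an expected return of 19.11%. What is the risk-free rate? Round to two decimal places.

Both satisfy E(R) = R_f + β·MRP, so the slope of the SML is
MRP = (19.11% − 4.85%) / (2.21 − 0.42) = 14.26% / 1.79 = 7.9665%
R_f = E(R_Calder) − β_Calder·MRP = 4.85% − 0.42 × 7.9665% = 1.5041%

1.50%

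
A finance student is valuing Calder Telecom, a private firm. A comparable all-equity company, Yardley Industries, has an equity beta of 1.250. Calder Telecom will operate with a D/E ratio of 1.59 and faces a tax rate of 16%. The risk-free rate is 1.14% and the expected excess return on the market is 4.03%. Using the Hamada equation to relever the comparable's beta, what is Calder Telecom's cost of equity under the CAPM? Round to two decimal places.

β_L = β_U × [1 + (1 − t)(D/E)] = 1.250 × [1 + (1 − 0.16) × 1.59]
    = 1.250 × [1 + 0.84 × 1.59] = 1.250 × 2.3356 = 2.9195
E(R) = R_f + β_L × MRP = 1.14% + 2.9195 × 4.03% = 12.91%

12.91%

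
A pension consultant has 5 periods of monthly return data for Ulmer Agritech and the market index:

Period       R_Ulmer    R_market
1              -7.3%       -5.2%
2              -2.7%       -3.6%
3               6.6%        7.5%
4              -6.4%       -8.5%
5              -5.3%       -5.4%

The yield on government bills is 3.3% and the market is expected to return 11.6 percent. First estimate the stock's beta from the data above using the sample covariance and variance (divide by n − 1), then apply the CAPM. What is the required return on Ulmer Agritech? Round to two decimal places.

10.66%

Mean R_i = (-7.3 − 2.7 + 6.6 − 6.4 − 5.3) / 5 = -3.0200%
Mean R_m = (-5.2 − 3.6 + 7.5 − 8.5 − 5.4) / 5 = -3.0400%
Σ(R_i − R̄_i)(R_m − R̄_m) = 134.2960  ⇒  Cov = 134.2960 / 4 = 33.5740
Σ(R_m − R̄_m)² = 151.4520  ⇒  Var(R_m) = 151.4520 / 4 = 37.8630
β = Cov / Var(R_m) = 33.5740 / 37.8630 = 0.8867
MRP = 11.6% − 3.3% = 8.30%
E(R) = R_f + β × MRP = 3.3% + 0.8867 × 8.3% = 10.66%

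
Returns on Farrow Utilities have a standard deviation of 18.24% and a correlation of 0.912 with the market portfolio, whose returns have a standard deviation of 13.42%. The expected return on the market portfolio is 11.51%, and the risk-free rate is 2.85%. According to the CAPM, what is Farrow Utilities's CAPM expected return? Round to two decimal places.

β = ρ × σ_i / σ_m = 0.912 × 18.24% / 13.42% = 1.2396
MRP = 11.51% − 2.85% = 8.66%
E(R) = 2.85% + 1.2396 × 8.66% = 13.58%

13.58%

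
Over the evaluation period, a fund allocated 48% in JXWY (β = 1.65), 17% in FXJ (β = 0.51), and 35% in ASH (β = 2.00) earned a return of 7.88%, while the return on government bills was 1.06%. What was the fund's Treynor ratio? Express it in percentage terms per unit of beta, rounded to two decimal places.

β_P = 0.48×1.65 + 0.17×0.51 + 0.35×2.00 = 1.5787
Treynor = (R_P − R_f) / β_P = (7.88% − 1.06%) / 1.5787 = 6.82% / 1.5787 = 4.32%

4.32%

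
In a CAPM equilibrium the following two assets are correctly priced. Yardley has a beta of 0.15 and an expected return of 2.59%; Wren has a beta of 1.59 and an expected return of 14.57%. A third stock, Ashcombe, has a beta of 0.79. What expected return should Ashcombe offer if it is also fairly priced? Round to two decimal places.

7.91%

MRP (SML slope) = (14.57% − 2.59%) / (1.59 − 0.15) = 11.98% / 1.44 = 8.3194%
R_f (intercept) = 2.59% − 0.15 × 8.3194% = 1.3421%
E(R_Ashcombe) = R_f + β × MRP = 1.3421% + 0.79 × 8.3194% = 7.91%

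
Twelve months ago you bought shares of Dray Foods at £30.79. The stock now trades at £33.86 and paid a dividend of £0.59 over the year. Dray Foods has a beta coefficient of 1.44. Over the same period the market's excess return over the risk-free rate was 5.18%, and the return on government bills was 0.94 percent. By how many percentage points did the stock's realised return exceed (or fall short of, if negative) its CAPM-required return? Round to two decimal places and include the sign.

Realised HPR = (P1 + D1 − P0) / P0 = (33.86 + 0.59 − 30.79) / 30.79 = 3.66 / 30.79 = 11.8870%
CAPM required = R_f + β·MRP = 0.94% + 1.44 × 5.18% = 8.3992%
α = realised − required = 11.8870% − 8.3992% = +3.49%

+3.49%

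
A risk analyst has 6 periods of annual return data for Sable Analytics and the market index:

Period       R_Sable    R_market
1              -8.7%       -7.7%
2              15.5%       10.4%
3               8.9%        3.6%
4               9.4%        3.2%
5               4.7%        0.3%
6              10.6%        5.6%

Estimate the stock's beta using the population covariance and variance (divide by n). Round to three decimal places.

1.355

Mean R_i = (-8.7 + 15.5 + 8.9 + 9.4 + 4.7 + 10.6) / 6 = 6.7333%
Mean R_m = (-7.7 + 10.4 + 3.6 + 3.2 + 0.3 + 5.6) / 6 = 2.5667%
Σ(R_i − R̄_i)(R_m − R̄_m) = 247.3867  ⇒  Cov = 247.3867 / 6 = 41.2311
Σ(R_m − R̄_m)² = 182.5733  ⇒  Var(R_m) = 182.5733 / 6 = 30.4289
β = Cov / Var(R_m) = 41.2311 / 30.4289 = 1.3550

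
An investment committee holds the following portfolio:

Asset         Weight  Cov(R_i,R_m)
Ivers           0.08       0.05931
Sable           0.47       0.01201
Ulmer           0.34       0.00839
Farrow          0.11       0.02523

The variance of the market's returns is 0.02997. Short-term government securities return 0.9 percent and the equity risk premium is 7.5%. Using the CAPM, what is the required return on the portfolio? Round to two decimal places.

4.91%

β_Ivers = 0.05931 / 0.02997 = 1.9790
β_Sable = 0.01201 / 0.02997 = 0.4007
β_Ulmer = 0.00839 / 0.02997 = 0.2799
β_Farrow = 0.02523 / 0.02997 = 0.8418
β_P = Σ w_i β_i = 0.08×1.9790 + 0.47×0.4007 + 0.34×0.2799 + 0.11×0.8418 = 0.5344
E(R_P) = R_f + β_P × MRP = 0.9% + 0.5344 × 7.5% = 4.91%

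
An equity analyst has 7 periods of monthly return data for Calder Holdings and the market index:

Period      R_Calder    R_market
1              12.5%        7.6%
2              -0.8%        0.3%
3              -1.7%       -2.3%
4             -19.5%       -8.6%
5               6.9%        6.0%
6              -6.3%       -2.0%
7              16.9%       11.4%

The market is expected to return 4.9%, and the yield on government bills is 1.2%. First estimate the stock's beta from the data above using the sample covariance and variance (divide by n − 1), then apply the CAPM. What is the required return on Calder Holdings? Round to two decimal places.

7.67%

Mean R_i = (12.5 − 0.8 − 1.7 − 19.5 + 6.9 − 6.3 + 16.9) / 7 = 1.1429%
Mean R_m = (7.6 + 0.3 − 2.3 − 8.6 + 6.0 − 2.0 + 11.4) / 7 = 1.7714%
Σ(R_i − R̄_i)(R_m − R̄_m) = 498.8586  ⇒  Cov = 498.8586 / 6 = 83.1431
Σ(R_m − R̄_m)² = 285.0943  ⇒  Var(R_m) = 285.0943 / 6 = 47.5157
β = Cov / Var(R_m) = 83.1431 / 47.5157 = 1.7498
MRP = 4.9% − 1.2% = 3.70%
E(R) = R_f + β × MRP = 1.2% + 1.7498 × 3.7% = 7.67%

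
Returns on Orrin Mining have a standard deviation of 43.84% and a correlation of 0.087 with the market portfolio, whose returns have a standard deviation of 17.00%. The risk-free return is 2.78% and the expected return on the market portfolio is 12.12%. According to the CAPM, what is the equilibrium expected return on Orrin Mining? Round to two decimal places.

4.88%

β = ρ × σ_i / σ_m = 0.087 × 43.84% / 17.00% = 0.2244
MRP = 12.12% − 2.78% = 9.34%
E(R) = 2.78% + 0.2244 × 9.34% = 4.88%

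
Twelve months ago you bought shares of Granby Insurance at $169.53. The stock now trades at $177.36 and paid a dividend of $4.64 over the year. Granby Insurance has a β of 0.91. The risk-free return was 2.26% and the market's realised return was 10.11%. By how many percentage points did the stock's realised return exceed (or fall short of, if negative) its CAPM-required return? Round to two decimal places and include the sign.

-2.05%

Realised HPR = (P1 + D1 − P0) / P0 = (177.36 + 4.64 − 169.53) / 169.53 = 12.47 / 169.53 = 7.3556%
MRP = 10.11% − 2.26% = 7.85%
CAPM required = R_f + β·MRP = 2.26% + 0.91 × 7.85% = 9.4035%
α = realised − required = 7.3556% − 9.4035% = -2.05%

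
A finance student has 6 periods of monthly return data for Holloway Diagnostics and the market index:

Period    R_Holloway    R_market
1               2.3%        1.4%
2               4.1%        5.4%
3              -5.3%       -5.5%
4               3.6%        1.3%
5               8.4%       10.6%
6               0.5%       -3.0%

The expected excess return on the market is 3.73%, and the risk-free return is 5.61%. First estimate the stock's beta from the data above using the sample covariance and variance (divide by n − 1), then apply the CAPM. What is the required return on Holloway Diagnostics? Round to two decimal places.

Mean R_i = (2.3 + 4.1 − 5.3 + 3.6 + 8.4 + 0.5) / 6 = 2.2667%
Mean R_m = (1.4 + 5.4 − 5.5 + 1.3 + 10.6 − 3.0) / 6 = 1.7000%
Σ(R_i − R̄_i)(R_m − R̄_m) = 123.6100  ⇒  Cov = 123.6100 / 5 = 24.7220
Σ(R_m − R̄_m)² = 167.0800  ⇒  Var(R_m) = 167.0800 / 5 = 33.4160
β = Cov / Var(R_m) = 24.7220 / 33.4160 = 0.7398
E(R) = R_f + β × MRP = 5.61% + 0.7398 × 3.73% = 8.37%

8.37%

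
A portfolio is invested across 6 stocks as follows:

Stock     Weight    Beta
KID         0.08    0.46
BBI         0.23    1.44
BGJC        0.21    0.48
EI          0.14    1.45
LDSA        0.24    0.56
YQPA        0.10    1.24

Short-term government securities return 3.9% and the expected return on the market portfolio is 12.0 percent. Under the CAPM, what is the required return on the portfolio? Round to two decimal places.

11.43%

β_P = Σ w_i β_i = 0.08×0.46 + 0.23×1.44 + 0.21×0.48 + 0.14×1.45 + 0.24×0.56 + 0.10×1.24 = 0.9302
MRP = 12.0% − 3.9% = 8.10%
E(R_P) = R_f + β_P × MRP = 3.9% + 0.9302 × 8.1% = 11.43%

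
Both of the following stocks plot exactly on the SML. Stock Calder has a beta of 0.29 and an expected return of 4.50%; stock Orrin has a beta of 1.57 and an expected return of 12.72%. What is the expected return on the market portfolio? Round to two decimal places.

9.06%

Both satisfy E(R) = R_f + β·MRP, so the slope of the SML is
MRP = (12.72% − 4.50%) / (1.57 − 0.29) = 8.22% / 1.28 = 6.4219%
R_f = E(R_Calder) − β_Calder·MRP = 4.50% − 0.29 × 6.4219% = 2.6376%
E(R_m) = R_f + MRP = 2.6376% + 6.4219% = 9.06%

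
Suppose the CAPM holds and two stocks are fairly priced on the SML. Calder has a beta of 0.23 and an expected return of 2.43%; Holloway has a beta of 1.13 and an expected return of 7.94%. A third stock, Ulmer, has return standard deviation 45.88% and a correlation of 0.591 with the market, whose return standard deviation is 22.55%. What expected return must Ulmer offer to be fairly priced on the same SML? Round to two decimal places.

MRP = (7.94% − 2.43%) / (1.13 − 0.23) = 6.1222%
R_f = 2.43% − 0.23 × 6.1222% = 1.0219%
β_Ulmer = ρ·σ_i/σ_m = 0.591 × 45.88 / 22.55 = 1.2024
E(R_Ulmer) = R_f + β × MRP = 1.0219% + 1.2024 × 6.1222% = 8.38%

8.38%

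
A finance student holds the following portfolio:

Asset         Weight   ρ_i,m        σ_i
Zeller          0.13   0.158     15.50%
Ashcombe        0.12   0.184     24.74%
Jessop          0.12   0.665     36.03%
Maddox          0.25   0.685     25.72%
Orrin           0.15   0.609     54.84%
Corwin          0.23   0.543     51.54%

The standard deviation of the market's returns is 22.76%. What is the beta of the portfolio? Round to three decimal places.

0.861

β_Zeller = 0.158 × 15.50% / 22.76% = 0.1076
β_Ashcombe = 0.184 × 24.74% / 22.76% = 0.2000
β_Jessop = 0.665 × 36.03% / 22.76% = 1.0527
β_Maddox = 0.685 × 25.72% / 22.76% = 0.7741
β_Orrin = 0.609 × 54.84% / 22.76% = 1.4674
β_Corwin = 0.543 × 51.54% / 22.76% = 1.2296
β_P = Σ w_i β_i = 0.13×0.1076 + 0.12×0.2000 + 0.12×1.0527 + 0.25×0.7741 + 0.15×1.4674 + 0.23×1.2296 = 0.8608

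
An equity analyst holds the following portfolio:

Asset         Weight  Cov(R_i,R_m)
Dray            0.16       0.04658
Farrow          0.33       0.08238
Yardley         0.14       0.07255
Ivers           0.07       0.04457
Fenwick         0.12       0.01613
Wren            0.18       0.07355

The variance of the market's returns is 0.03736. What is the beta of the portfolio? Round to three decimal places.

β_Dray = 0.04658 / 0.03736 = 1.2468
β_Farrow = 0.08238 / 0.03736 = 2.2050
β_Yardley = 0.07255 / 0.03736 = 1.9419
β_Ivers = 0.04457 / 0.03736 = 1.1930
β_Fenwick = 0.01613 / 0.03736 = 0.4317
β_Wren = 0.07355 / 0.03736 = 1.9687
β_P = Σ w_i β_i = 0.16×1.2468 + 0.33×2.2050 + 0.14×1.9419 + 0.07×1.1930 + 0.12×0.4317 + 0.18×1.9687 = 1.6887

1.689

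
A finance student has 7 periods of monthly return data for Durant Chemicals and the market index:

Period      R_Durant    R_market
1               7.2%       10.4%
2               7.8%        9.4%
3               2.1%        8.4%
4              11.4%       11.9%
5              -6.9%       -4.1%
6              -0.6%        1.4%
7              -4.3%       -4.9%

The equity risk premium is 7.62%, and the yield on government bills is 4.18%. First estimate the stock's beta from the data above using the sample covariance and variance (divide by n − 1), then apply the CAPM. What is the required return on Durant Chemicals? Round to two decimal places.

11.09%

Mean R_i = (7.2 + 7.8 + 2.1 + 11.4 − 6.9 − 0.6 − 4.3) / 7 = 2.3857%
Mean R_m = (10.4 + 9.4 + 8.4 + 11.9 − 4.1 + 1.4 − 4.9) / 7 = 4.6429%
Σ(R_i − R̄_i)(R_m − R̄_m) = 272.4843  ⇒  Cov = 272.4843 / 6 = 45.4141
Σ(R_m − R̄_m)² = 300.5771  ⇒  Var(R_m) = 300.5771 / 6 = 50.0962
β = Cov / Var(R_m) = 45.4141 / 50.0962 = 0.9065
E(R) = R_f + β × MRP = 4.18% + 0.9065 × 7.62% = 11.09%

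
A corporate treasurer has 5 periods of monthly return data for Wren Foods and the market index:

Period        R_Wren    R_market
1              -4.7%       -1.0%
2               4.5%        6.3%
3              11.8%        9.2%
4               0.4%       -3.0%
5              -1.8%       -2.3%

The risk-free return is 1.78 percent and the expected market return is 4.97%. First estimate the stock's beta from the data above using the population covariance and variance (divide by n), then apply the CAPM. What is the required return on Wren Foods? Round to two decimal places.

Mean R_i = (-4.7 + 4.5 + 11.8 + 0.4 − 1.8) / 5 = 2.0400%
Mean R_m = (-1.0 + 6.3 + 9.2 − 3.0 − 2.3) / 5 = 1.8400%
Σ(R_i − R̄_i)(R_m − R̄_m) = 125.7820  ⇒  Cov = 125.7820 / 5 = 25.1564
Σ(R_m − R̄_m)² = 122.6920  ⇒  Var(R_m) = 122.6920 / 5 = 24.5384
β = Cov / Var(R_m) = 25.1564 / 24.5384 = 1.0252
MRP = 4.97% − 1.78% = 3.19%
E(R) = R_f + β × MRP = 1.78% + 1.0252 × 3.19% = 5.05%

5.05%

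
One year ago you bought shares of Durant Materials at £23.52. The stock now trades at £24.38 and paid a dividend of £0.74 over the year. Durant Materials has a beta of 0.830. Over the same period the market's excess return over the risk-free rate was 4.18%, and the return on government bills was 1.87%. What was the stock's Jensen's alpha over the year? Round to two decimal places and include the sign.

+1.46%

Realised HPR = (P1 + D1 − P0) / P0 = (24.38 + 0.74 − 23.52) / 23.52 = 1.60 / 23.52 = 6.8027%
CAPM required = R_f + β·MRP = 1.87% + 0.830 × 4.18% = 5.33940%
α = realised − required = 6.8027% − 5.33940% = +1.46%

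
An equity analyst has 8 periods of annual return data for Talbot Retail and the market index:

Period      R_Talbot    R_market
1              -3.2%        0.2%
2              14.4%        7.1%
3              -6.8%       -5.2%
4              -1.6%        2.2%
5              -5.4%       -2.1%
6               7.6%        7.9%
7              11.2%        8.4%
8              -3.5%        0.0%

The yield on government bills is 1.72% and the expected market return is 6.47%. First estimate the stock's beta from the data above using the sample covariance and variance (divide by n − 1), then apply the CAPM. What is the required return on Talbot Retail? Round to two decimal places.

Mean R_i = (-3.2 + 14.4 − 6.8 − 1.6 − 5.4 + 7.6 + 11.2 − 3.5) / 8 = 1.5875%
Mean R_m = (0.2 + 7.1 − 5.2 + 2.2 − 2.1 + 7.9 + 8.4 + 0.0) / 8 = 2.3125%
Σ(R_i − R̄_i)(R_m − R̄_m) = 269.5313  ⇒  Cov = 269.5313 / 7 = 38.5045
Σ(R_m − R̄_m)² = 176.9288  ⇒  Var(R_m) = 176.9288 / 7 = 25.2755
β = Cov / Var(R_m) = 38.5045 / 25.2755 = 1.5234
MRP = 6.47% − 1.72% = 4.75%
E(R) = R_f + β × MRP = 1.72% + 1.5234 × 4.75% = 8.96%

8.96%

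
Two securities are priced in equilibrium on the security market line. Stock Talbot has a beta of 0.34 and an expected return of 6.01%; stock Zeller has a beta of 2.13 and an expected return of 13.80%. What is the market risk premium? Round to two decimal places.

4.35%

Both satisfy E(R) = R_f + β·MRP, so the slope of the SML is
MRP = (13.80% − 6.01%) / (2.13 − 0.34) = 7.79% / 1.79 = 4.3520%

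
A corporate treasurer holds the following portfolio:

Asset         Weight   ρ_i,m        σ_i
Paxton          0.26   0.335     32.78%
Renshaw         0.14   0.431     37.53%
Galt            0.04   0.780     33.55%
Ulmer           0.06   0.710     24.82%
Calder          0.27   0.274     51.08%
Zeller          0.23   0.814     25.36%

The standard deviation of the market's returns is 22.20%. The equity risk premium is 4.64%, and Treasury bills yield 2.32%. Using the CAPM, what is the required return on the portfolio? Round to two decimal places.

β_Paxton = 0.335 × 32.78% / 22.20% = 0.4947
β_Renshaw = 0.431 × 37.53% / 22.20% = 0.7286
β_Galt = 0.780 × 33.55% / 22.20% = 1.1788
β_Ulmer = 0.710 × 24.82% / 22.20% = 0.7938
β_Calder = 0.274 × 51.08% / 22.20% = 0.6304
β_Zeller = 0.814 × 25.36% / 22.20% = 0.9299
β_P = Σ w_i β_i = 0.26×0.4947 + 0.14×0.7286 + 0.04×1.1788 + 0.06×0.7938 + 0.27×0.6304 + 0.23×0.9299 = 0.7095
E(R_P) = R_f + β_P × MRP = 2.32% + 0.7095 × 4.64% = 5.61%

5.61%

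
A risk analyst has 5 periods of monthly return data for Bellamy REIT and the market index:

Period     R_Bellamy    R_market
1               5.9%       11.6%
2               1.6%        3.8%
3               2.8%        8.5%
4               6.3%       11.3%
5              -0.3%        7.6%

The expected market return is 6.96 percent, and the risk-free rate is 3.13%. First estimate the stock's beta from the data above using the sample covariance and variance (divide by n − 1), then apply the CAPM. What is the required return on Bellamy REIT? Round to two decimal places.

Mean R_i = (5.9 + 1.6 + 2.8 + 6.3 − 0.3) / 5 = 3.2600%
Mean R_m = (11.6 + 3.8 + 8.5 + 11.3 + 7.6) / 5 = 8.5600%
Σ(R_i − R̄_i)(R_m − R̄_m) = 27.7020  ⇒  Cov = 27.7020 / 4 = 6.9255
Σ(R_m − R̄_m)² = 40.3320  ⇒  Var(R_m) = 40.3320 / 4 = 10.0830
β = Cov / Var(R_m) = 6.9255 / 10.0830 = 0.6868
MRP = 6.96% − 3.13% = 3.83%
E(R) = R_f + β × MRP = 3.13% + 0.6868 × 3.83% = 5.76%

5.76%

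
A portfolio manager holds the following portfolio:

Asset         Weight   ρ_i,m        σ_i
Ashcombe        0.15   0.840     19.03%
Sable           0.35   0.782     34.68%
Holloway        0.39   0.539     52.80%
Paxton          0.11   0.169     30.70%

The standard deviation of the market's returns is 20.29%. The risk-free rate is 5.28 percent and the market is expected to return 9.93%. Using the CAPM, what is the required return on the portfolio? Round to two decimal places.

β_Ashcombe = 0.840 × 19.03% / 20.29% = 0.7878
β_Sable = 0.782 × 34.68% / 20.29% = 1.3366
β_Holloway = 0.539 × 52.80% / 20.29% = 1.4026
β_Paxton = 0.169 × 30.70% / 20.29% = 0.2557
β_P = Σ w_i β_i = 0.15×0.7878 + 0.35×1.3366 + 0.39×1.4026 + 0.11×0.2557 = 1.1611
MRP = 9.93% − 5.28% = 4.65%
E(R_P) = R_f + β_P × MRP = 5.28% + 1.1611 × 4.65% = 10.68%

10.68%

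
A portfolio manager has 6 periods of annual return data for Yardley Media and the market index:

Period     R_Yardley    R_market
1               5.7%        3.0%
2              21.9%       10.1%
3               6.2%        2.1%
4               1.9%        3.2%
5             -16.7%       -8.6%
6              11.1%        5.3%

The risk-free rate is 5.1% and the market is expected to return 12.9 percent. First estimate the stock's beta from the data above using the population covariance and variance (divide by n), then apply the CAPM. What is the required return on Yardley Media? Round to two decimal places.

20.89%

Mean R_i = (5.7 + 21.9 + 6.2 + 1.9 − 16.7 + 11.1) / 6 = 5.0167%
Mean R_m = (3.0 + 10.1 + 2.1 + 3.2 − 8.6 + 5.3) / 6 = 2.5167%
Σ(R_i − R̄_i)(R_m − R̄_m) = 384.0883  ⇒  Cov = 384.0883 / 6 = 64.0147
Σ(R_m − R̄_m)² = 189.7083  ⇒  Var(R_m) = 189.7083 / 6 = 31.6181
β = Cov / Var(R_m) = 64.0147 / 31.6181 = 2.0246
MRP = 12.9% − 5.1% = 7.80%
E(R) = R_f + β × MRP = 5.1% + 2.0246 × 7.8% = 20.89%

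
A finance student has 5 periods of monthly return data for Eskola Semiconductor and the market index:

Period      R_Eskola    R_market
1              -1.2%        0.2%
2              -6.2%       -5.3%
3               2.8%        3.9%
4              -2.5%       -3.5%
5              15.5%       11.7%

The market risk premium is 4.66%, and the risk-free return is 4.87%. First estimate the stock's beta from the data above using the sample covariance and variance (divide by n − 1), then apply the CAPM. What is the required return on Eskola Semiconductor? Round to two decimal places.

10.53%

Mean R_i = (-1.2 − 6.2 + 2.8 − 2.5 + 15.5) / 5 = 1.6800%
Mean R_m = (0.2 − 5.3 + 3.9 − 3.5 + 11.7) / 5 = 1.4000%
Σ(R_i − R̄_i)(R_m − R̄_m) = 221.8800  ⇒  Cov = 221.8800 / 4 = 55.4700
Σ(R_m − R̄_m)² = 182.6800  ⇒  Var(R_m) = 182.6800 / 4 = 45.6700
β = Cov / Var(R_m) = 55.4700 / 45.6700 = 1.2146
E(R) = R_f + β × MRP = 4.87% + 1.2146 × 4.66% = 10.53%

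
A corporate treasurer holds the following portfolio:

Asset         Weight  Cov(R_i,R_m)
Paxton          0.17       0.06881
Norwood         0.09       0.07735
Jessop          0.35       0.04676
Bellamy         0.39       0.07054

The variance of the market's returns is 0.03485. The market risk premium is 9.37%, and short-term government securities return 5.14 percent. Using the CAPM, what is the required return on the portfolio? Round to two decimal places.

β_Paxton = 0.06881 / 0.03485 = 1.9745
β_Norwood = 0.07735 / 0.03485 = 2.2195
β_Jessop = 0.04676 / 0.03485 = 1.3418
β_Bellamy = 0.07054 / 0.03485 = 2.0241
β_P = Σ w_i β_i = 0.17×1.9745 + 0.09×2.2195 + 0.35×1.3418 + 0.39×2.0241 = 1.7944
E(R_P) = R_f + β_P × MRP = 5.14% + 1.7944 × 9.37% = 21.95%

21.95%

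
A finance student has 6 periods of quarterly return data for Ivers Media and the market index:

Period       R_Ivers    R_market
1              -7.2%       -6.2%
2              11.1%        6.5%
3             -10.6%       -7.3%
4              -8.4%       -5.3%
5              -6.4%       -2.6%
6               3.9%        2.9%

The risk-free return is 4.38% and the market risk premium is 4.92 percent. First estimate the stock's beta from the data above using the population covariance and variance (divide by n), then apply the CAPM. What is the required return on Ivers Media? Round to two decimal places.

11.81%

Mean R_i = (-7.2 + 11.1 − 10.6 − 8.4 − 6.4 + 3.9) / 6 = -2.9333%
Mean R_m = (-6.2 + 6.5 − 7.3 − 5.3 − 2.6 + 2.9) / 6 = -2.0000%
Σ(R_i − R̄_i)(R_m − R̄_m) = 231.4400  ⇒  Cov = 231.4400 / 6 = 38.5733
Σ(R_m − R̄_m)² = 153.2400  ⇒  Var(R_m) = 153.2400 / 6 = 25.5400
β = Cov / Var(R_m) = 38.5733 / 25.5400 = 1.5103
E(R) = R_f + β × MRP = 4.38% + 1.5103 × 4.92% = 11.81%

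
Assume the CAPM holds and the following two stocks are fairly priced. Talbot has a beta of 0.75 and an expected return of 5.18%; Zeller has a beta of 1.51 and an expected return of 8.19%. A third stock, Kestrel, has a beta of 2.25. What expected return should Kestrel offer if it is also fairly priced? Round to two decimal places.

MRP (SML slope) = (8.19% − 5.18%) / (1.51 − 0.75) = 3.01% / 0.76 = 3.9605%
R_f (intercept) = 5.18% − 0.75 × 3.9605% = 2.2096%
E(R_Kestrel) = R_f + β × MRP = 2.2096% + 2.25 × 3.9605% = 11.12%

11.12%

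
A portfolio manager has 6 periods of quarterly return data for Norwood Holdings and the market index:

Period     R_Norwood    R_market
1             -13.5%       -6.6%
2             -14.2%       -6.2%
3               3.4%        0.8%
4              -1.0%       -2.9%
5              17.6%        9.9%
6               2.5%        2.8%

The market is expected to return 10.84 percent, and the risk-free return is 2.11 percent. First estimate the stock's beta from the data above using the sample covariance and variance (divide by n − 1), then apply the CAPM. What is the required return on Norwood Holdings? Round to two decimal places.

18.23%

Mean R_i = (-13.5 − 14.2 + 3.4 − 1.0 + 17.6 + 2.5) / 6 = -0.8667%
Mean R_m = (-6.6 − 6.2 + 0.8 − 2.9 + 9.9 + 2.8) / 6 = -0.3667%
Σ(R_i − R̄_i)(R_m − R̄_m) = 362.0933  ⇒  Cov = 362.0933 / 5 = 72.4187
Σ(R_m − R̄_m)² = 196.0933  ⇒  Var(R_m) = 196.0933 / 5 = 39.2187
β = Cov / Var(R_m) = 72.4187 / 39.2187 = 1.8465
MRP = 10.84% − 2.11% = 8.73%
E(R) = R_f + β × MRP = 2.11% + 1.8465 × 8.73% = 18.23%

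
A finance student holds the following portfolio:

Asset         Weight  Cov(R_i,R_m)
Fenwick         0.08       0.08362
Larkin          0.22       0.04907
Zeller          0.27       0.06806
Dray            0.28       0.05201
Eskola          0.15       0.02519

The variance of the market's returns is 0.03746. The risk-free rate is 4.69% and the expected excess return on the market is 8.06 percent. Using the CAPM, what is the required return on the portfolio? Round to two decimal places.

16.35%

β_Fenwick = 0.08362 / 0.03746 = 2.2322
β_Larkin = 0.04907 / 0.03746 = 1.3099
β_Zeller = 0.06806 / 0.03746 = 1.8169
β_Dray = 0.05201 / 0.03746 = 1.3884
β_Eskola = 0.02519 / 0.03746 = 0.6725
β_P = Σ w_i β_i = 0.08×2.2322 + 0.22×1.3099 + 0.27×1.8169 + 0.28×1.3884 + 0.15×0.6725 = 1.4469
E(R_P) = R_f + β_P × MRP = 4.69% + 1.4469 × 8.06% = 16.35%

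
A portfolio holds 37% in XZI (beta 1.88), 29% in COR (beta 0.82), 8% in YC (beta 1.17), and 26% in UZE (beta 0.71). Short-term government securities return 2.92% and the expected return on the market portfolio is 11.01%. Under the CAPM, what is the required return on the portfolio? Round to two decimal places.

12.72%

β_P = Σ w_i β_i = 0.37×1.88 + 0.29×0.82 + 0.08×1.17 + 0.26×0.71 = 1.2116
MRP = 11.01% − 2.92% = 8.09%
E(R_P) = R_f + β_P × MRP = 2.92% + 1.2116 × 8.09% = 12.72%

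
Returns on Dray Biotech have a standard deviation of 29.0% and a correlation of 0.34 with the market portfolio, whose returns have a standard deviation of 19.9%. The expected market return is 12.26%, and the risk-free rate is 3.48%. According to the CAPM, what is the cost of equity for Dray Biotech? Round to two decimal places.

7.83%

β = ρ × σ_i / σ_m = 0.34 × 29.0% / 19.9% = 0.4955
MRP = 12.26% − 3.48% = 8.78%
E(R) = 3.48% + 0.4955 × 8.78% = 7.83%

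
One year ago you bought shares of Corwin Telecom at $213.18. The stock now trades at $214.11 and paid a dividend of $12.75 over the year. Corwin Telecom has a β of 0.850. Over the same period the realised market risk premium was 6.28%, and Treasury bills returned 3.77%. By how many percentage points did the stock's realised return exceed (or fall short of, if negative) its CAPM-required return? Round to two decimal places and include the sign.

-2.69%

Realised HPR = (P1 + D1 − P0) / P0 = (214.11 + 12.75 − 213.18) / 213.18 = 13.68 / 213.18 = 6.4171%
CAPM required = R_f + β·MRP = 3.77% + 0.850 × 6.28% = 9.10800%
α = realised − required = 6.4171% − 9.10800% = -2.69%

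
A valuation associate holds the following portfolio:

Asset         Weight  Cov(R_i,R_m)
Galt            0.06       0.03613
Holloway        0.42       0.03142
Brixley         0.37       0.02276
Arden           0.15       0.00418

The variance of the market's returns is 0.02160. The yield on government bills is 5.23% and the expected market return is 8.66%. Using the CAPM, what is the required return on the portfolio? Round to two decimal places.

β_Galt = 0.03613 / 0.02160 = 1.6727
β_Holloway = 0.03142 / 0.02160 = 1.4546
β_Brixley = 0.02276 / 0.02160 = 1.0537
β_Arden = 0.00418 / 0.02160 = 0.1935
β_P = Σ w_i β_i = 0.06×1.6727 + 0.42×1.4546 + 0.37×1.0537 + 0.15×0.1935 = 1.1302
MRP = 8.66% − 5.23% = 3.43%
E(R_P) = R_f + β_P × MRP = 5.23% + 1.1302 × 3.43% = 9.11%

9.11%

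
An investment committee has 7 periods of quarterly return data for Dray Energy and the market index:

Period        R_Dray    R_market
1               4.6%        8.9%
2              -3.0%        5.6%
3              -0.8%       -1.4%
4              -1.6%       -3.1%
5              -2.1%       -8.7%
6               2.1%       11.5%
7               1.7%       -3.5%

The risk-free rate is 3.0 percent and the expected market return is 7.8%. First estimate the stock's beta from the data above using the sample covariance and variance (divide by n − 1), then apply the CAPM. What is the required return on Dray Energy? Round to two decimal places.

Mean R_i = (4.6 − 3.0 − 0.8 − 1.6 − 2.1 + 2.1 + 1.7) / 7 = 0.1286%
Mean R_m = (8.9 + 5.6 − 1.4 − 3.1 − 8.7 + 11.5 − 3.5) / 7 = 1.3286%
Σ(R_i − R̄_i)(R_m − R̄_m) = 65.4943  ⇒  Cov = 65.4943 / 6 = 10.9157
Σ(R_m − R̄_m)² = 329.9743  ⇒  Var(R_m) = 329.9743 / 6 = 54.9957
β = Cov / Var(R_m) = 10.9157 / 54.9957 = 0.1985
MRP = 7.8% − 3.0% = 4.80%
E(R) = R_f + β × MRP = 3.0% + 0.1985 × 4.8% = 3.95%

3.95%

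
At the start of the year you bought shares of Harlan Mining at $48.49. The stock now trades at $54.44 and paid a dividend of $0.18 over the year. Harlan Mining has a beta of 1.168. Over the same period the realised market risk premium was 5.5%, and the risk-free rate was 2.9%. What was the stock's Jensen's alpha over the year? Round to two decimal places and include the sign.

+3.32%

Realised HPR = (P1 + D1 − P0) / P0 = (54.44 + 0.18 − 48.49) / 48.49 = 6.13 / 48.49 = 12.6418%
CAPM required = R_f + β·MRP = 2.9% + 1.168 × 5.5% = 9.3240%
α = realised − required = 12.6418% − 9.3240% = +3.32%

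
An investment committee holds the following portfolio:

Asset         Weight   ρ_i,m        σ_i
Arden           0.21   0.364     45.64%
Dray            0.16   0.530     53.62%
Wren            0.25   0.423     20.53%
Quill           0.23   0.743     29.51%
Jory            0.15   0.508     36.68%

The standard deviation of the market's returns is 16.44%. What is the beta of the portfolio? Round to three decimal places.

1.098

β_Arden = 0.364 × 45.64% / 16.44% = 1.0105
β_Dray = 0.530 × 53.62% / 16.44% = 1.7286
β_Wren = 0.423 × 20.53% / 16.44% = 0.5282
β_Quill = 0.743 × 29.51% / 16.44% = 1.3337
β_Jory = 0.508 × 36.68% / 16.44% = 1.1334
β_P = Σ w_i β_i = 0.21×1.0105 + 0.16×1.7286 + 0.25×0.5282 + 0.23×1.3337 + 0.15×1.1334 = 1.0976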